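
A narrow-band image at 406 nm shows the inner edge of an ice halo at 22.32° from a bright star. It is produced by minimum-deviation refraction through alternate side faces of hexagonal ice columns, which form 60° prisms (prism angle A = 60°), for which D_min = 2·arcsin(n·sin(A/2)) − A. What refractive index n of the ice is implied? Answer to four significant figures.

Rearranging: n = sin((D_min + A)/2) / sin(A/2).
(D_min + A)/2 = (22.32° + 60°)/2 = 41.160°.
n = sin 41.160° / sin 30° = 0.6582 / 0.5000 = 1.3163.

1.316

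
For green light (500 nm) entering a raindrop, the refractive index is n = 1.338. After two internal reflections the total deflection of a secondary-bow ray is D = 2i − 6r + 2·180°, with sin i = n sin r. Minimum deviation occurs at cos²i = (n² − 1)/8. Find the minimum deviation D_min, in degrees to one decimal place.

cos²i = (1.79024 − 1)/8 = 0.09878; i = arccos(0.31429) = 71.682°.
sin r = sin 71.682°/1.338 = 0.70951; r = 45.195°.
D_min = 2·71.682° − 6·45.195° + 360° = 232.193°.

232.2°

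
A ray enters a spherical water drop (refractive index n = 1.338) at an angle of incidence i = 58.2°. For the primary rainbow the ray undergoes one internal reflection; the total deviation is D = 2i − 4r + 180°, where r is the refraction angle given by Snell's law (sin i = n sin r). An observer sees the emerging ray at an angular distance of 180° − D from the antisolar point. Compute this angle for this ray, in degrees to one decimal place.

sin r = sin 58.2° / 1.338 = 0.8499/1.338 = 0.6352; r = 39.43°.
D = 2·58.2° − 4·39.43° + 180° = 116.40° − 157.74° + 180° = 138.66°.
Angle from antisolar point = 180° − D = 41.34°.

41.3°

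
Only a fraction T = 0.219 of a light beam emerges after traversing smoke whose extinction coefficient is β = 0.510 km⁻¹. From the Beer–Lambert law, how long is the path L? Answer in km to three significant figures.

2.98 km

Beer–Lambert: T = exp(−βL) ⇒ L = −ln(T)/β = −ln(0.219)/0.510 = 1.5187/0.510 = 2.978 km.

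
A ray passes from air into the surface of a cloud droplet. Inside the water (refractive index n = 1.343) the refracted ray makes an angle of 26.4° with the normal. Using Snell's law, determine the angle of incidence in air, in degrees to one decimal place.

Snell: sin θ_i = n · sin θ_r = 1.343 × sin 26.4° = 1.343 × 0.4446 = 0.5971.
θ_i = arcsin(0.5971) = 36.67°.

36.7°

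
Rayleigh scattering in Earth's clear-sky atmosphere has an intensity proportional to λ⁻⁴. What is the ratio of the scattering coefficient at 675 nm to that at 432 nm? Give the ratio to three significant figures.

Rayleigh scattering ∝ λ⁻⁴, so the ratio of coefficients is the inverse fourth power of the wavelength ratio.
σ(675)/σ(432) = (432/675)⁴ = (0.6400)⁴ = 0.1678.

0.168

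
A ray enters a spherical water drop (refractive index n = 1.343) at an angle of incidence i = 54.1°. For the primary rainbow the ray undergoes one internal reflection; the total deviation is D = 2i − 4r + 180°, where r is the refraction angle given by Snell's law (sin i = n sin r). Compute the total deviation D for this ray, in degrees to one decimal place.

139.8°

sin r = sin 54.1° / 1.343 = 0.8100/1.343 = 0.6032; r = 37.10°.
D = 2·54.1° − 4·37.10° + 180° = 108.20° − 148.39° + 180° = 139.81°.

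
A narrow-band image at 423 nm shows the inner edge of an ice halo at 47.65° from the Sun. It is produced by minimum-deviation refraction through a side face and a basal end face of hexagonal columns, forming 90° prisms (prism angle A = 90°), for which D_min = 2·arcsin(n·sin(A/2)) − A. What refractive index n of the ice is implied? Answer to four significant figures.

1.319

Rearranging: n = sin((D_min + A)/2) / sin(A/2).
(D_min + A)/2 = (47.65° + 90°)/2 = 68.825°.
n = sin 68.825° / sin 45° = 0.9325 / 0.7071 = 1.3187.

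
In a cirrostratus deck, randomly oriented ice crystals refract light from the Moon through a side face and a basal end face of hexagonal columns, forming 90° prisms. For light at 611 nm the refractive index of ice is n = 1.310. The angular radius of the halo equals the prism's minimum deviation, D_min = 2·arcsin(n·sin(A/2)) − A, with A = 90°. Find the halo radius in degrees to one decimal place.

45.7°

n·sin(A/2) = 1.310 × sin 45° = 1.310 × 0.7071 = 0.9263.
D_min = 2·arcsin(0.9263) − 90° = 2 × 67.867° − 90° = 45.733°.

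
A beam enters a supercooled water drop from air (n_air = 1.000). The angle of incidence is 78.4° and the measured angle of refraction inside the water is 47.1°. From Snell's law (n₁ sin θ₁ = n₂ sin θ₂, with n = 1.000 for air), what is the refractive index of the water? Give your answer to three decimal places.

1.337

n = sin θ_i / sin θ_r = sin 78.4° / sin 47.1° = 0.9796 / 0.7325 = 1.3372.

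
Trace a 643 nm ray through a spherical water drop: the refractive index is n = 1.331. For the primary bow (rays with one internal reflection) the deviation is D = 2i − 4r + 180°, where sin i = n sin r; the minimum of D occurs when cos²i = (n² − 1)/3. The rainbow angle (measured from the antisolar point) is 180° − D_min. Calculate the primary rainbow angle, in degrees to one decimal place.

42.4°

cos²i = (1.77156 − 1)/3 = 0.25719; i = arccos(0.50714) = 59.527°.
sin r = sin 59.527°/1.331 = 0.64753; r = 40.356°.
D_min = 2·59.527° − 4·40.356° + 180° = 137.630°.
Rainbow angle = 180° − D_min = 42.370°.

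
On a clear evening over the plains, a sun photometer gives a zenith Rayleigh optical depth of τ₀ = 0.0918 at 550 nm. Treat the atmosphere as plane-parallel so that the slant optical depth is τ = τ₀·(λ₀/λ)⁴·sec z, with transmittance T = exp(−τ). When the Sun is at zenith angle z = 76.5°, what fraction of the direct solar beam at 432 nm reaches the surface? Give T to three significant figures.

0.356

sec 76.5° = 4.2837.
τ = 0.0918 × (550/432)⁴ × 4.2837 = 0.0918 × 2.6273 × 4.2837 = 1.0332.
T = exp(−1.0332) = 0.3559.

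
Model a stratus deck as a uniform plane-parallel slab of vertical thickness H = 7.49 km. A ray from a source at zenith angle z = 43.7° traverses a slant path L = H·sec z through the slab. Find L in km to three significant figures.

10.4 km

sec z = 1/cos 43.7° = 1.3832.
L = 7.49 × 1.3832 = 10.360 km.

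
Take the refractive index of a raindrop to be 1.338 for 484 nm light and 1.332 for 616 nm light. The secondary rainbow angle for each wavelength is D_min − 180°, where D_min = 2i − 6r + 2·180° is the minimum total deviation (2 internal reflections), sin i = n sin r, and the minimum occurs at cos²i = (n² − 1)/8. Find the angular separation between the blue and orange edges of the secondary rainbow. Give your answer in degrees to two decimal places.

At 484 nm (n = 1.338): cos²i = 0.09878 → i = 71.682°, r = 45.195°, D_min = 232.193°, rainbow angle = 52.193°.
At 616 nm (n = 1.332): cos²i = 0.09678 → i = 71.875°, r = 45.520°, D_min = 230.628°, rainbow angle = 50.628°.
Angular width = |52.193° − 50.628°| = 1.564°.

1.56°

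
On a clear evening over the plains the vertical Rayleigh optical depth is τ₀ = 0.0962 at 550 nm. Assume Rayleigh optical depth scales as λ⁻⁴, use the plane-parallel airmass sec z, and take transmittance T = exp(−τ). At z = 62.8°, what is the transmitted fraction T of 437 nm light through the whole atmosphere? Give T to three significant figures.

sec 62.8° = 2.1877.
τ = 0.0962 × (550/437)⁴ × 2.1877 = 0.0962 × 2.5091 × 2.1877 = 0.5281.
T = exp(−0.5281) = 0.5897.

0.590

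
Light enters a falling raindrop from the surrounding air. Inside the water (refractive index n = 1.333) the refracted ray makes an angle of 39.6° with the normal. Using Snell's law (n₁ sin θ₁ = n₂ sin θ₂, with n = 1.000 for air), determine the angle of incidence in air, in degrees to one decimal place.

58.2°

Snell: sin θ_i = n · sin θ_r = 1.333 × sin 39.6° = 1.333 × 0.6374 = 0.8497.
θ_i = arcsin(0.8497) = 58.18°.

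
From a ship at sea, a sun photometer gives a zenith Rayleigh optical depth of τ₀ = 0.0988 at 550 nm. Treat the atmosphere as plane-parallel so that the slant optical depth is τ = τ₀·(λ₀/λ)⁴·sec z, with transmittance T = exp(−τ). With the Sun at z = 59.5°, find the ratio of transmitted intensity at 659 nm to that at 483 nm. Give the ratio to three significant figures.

1.26

Airmass: sec 59.5° = 1.9703.
τ(659 nm) = 0.0988 × (550/659)⁴ × 1.9703 = 0.0988 × 0.4852 × 1.9703 = 0.0944.
τ(483 nm) = 0.0988 × (550/483)⁴ × 1.9703 = 0.0988 × 1.6814 × 1.9703 = 0.3273.
T(659)/T(483) = exp(τ_B − τ_A) = exp(0.2329) = 1.2622.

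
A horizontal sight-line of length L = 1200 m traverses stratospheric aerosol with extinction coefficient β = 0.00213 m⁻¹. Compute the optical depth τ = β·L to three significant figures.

2.56

τ = β·L = 0.00213 × 1200 = 2.5560.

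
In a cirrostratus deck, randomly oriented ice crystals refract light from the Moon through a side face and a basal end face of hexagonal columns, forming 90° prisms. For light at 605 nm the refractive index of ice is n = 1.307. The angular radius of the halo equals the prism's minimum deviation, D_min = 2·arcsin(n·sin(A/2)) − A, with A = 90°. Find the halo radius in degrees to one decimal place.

n·sin(A/2) = 1.307 × sin 45° = 1.307 × 0.7071 = 0.9242.
D_min = 2·arcsin(0.9242) − 90° = 2 × 67.546° − 90° = 45.093°.

45.1°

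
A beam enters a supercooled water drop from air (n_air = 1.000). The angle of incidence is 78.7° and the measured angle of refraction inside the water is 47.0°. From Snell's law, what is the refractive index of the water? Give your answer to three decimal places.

1.341

n = sin θ_i / sin θ_r = sin 78.7° / sin 47.0° = 0.9806 / 0.7314 = 1.3408.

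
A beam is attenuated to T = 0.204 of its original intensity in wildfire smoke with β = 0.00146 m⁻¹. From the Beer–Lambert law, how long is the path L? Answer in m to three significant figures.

Beer–Lambert: T = exp(−βL) ⇒ L = −ln(T)/β = −ln(0.204)/0.00146 = 1.5896/0.00146 = 1089 m.

1090 m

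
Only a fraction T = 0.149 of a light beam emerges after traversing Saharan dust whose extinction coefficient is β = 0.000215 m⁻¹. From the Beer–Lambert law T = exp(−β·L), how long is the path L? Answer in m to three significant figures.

Beer–Lambert: T = exp(−βL) ⇒ L = −ln(T)/β = −ln(0.149)/0.000215 = 1.9038/0.000215 = 8855 m.

8850 m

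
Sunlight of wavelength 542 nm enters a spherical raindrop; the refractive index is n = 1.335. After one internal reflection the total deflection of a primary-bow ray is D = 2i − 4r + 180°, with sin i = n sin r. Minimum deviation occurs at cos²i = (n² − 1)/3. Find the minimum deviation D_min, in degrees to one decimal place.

cos²i = (1.78222 − 1)/3 = 0.26074; i = arccos(0.51063) = 59.294°.
sin r = sin 59.294°/1.335 = 0.64405; r = 40.094°.
D_min = 2·59.294° − 4·40.094° + 180° = 138.212°.

138.2°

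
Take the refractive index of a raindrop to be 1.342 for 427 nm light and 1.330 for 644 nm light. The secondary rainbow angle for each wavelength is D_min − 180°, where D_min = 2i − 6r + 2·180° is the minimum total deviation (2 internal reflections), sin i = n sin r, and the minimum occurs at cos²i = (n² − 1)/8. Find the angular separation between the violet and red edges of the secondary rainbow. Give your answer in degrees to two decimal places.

At 427 nm (n = 1.342): cos²i = 0.10012 → i = 71.554°, r = 44.981°, D_min = 233.222°, rainbow angle = 53.222°.
At 644 nm (n = 1.330): cos²i = 0.09611 → i = 71.940°, r = 45.630°, D_min = 230.101°, rainbow angle = 50.101°.
Angular width = |53.222° − 50.101°| = 3.121°.

3.12°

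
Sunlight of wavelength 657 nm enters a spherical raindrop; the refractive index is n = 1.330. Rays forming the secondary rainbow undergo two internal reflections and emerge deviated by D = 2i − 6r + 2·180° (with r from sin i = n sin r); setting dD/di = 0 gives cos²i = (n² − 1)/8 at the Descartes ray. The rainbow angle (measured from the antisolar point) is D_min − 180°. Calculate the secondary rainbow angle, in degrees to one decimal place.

cos²i = (1.76890 − 1)/8 = 0.09611; i = arccos(0.31002) = 71.940°.
sin r = sin 71.940°/1.330 = 0.71483; r = 45.630°.
D_min = 2·71.940° − 6·45.630° + 360° = 230.101°.
Rainbow angle = D_min − 180° = 50.101°.

50.1°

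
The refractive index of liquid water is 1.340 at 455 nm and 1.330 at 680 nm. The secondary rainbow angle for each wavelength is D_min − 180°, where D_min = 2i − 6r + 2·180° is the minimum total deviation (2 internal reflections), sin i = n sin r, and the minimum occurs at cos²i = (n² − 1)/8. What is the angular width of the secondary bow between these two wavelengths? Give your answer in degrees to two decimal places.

2.61°

At 455 nm (n = 1.340): cos²i = 0.09945 → i = 71.618°, r = 45.088°, D_min = 232.709°, rainbow angle = 52.709°.
At 680 nm (n = 1.330): cos²i = 0.09611 → i = 71.940°, r = 45.630°, D_min = 230.101°, rainbow angle = 50.101°.
Angular width = |52.709° − 50.101°| = 2.608°.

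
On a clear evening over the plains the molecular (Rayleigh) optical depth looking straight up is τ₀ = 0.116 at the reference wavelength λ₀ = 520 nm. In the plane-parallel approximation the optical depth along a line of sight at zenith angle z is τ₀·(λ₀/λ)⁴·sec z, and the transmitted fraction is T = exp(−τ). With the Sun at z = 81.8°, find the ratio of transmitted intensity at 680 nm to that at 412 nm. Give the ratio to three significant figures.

Airmass: sec 81.8° = 7.0112.
τ(680 nm) = 0.116 × (520/680)⁴ × 7.0112 = 0.116 × 0.3420 × 7.0112 = 0.2781.
τ(412 nm) = 0.116 × (520/412)⁴ × 7.0112 = 0.116 × 2.5376 × 7.0112 = 2.0638.
T(680)/T(412) = exp(τ_B − τ_A) = exp(1.7857) = 5.9639.

5.96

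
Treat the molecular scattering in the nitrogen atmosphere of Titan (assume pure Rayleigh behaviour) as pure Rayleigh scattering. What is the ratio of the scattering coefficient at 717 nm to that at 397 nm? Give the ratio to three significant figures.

Rayleigh scattering ∝ λ⁻⁴, so the ratio of coefficients is the inverse fourth power of the wavelength ratio.
σ(717)/σ(397) = (397/717)⁴ = (0.5537)⁴ = 0.09399.

0.0940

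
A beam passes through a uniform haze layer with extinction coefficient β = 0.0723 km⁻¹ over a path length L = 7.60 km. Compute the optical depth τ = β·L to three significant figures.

0.549

τ = β·L = 0.0723 × 7.60 = 0.5495.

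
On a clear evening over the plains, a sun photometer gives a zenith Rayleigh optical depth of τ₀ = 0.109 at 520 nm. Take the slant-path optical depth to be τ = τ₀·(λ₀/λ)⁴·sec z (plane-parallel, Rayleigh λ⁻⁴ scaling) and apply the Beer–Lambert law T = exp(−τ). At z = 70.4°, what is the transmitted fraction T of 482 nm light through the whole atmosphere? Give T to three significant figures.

sec 70.4° = 2.9811.
τ = 0.109 × (520/482)⁴ × 2.9811 = 0.109 × 1.3546 × 2.9811 = 0.4402.
T = exp(−0.4402) = 0.6439.

0.644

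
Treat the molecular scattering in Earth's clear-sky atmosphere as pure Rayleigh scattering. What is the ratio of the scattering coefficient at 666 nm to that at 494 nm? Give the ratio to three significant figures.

0.303

Rayleigh scattering ∝ λ⁻⁴, so the ratio of coefficients is the inverse fourth power of the wavelength ratio.
σ(666)/σ(494) = (494/666)⁴ = (0.7417)⁴ = 0.3027.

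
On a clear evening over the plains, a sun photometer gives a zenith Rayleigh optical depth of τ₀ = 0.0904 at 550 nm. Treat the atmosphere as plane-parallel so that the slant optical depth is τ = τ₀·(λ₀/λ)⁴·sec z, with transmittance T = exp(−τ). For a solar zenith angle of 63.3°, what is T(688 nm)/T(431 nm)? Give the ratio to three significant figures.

Airmass: sec 63.3° = 2.2256.
τ(688 nm) = 0.0904 × (550/688)⁴ × 2.2256 = 0.0904 × 0.4084 × 2.2256 = 0.0822.
τ(431 nm) = 0.0904 × (550/431)⁴ × 2.2256 = 0.0904 × 2.6518 × 2.2256 = 0.5335.
T(688)/T(431) = exp(τ_B − τ_A) = exp(0.4514) = 1.5704.

1.57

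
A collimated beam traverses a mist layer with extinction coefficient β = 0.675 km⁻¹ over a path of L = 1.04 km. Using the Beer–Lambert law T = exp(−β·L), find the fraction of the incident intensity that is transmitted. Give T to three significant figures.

τ = β·L = 0.675 × 1.04 = 0.7020.
T = exp(−0.7020) = 0.4956.

0.496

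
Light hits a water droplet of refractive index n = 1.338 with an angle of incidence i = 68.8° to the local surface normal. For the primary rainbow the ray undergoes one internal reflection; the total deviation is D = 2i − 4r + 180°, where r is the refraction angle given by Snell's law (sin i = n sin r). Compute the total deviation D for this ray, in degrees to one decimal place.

sin r = sin 68.8° / 1.338 = 0.9323/1.338 = 0.6968; r = 44.17°.
D = 2·68.8° − 4·44.17° + 180° = 137.60° − 176.68° + 180° = 140.92°.

140.9°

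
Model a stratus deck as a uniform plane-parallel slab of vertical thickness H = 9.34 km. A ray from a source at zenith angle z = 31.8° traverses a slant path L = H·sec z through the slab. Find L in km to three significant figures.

11.0 km

sec z = 1/cos 31.8° = 1.1766.
L = 9.34 × 1.1766 = 10.990 km.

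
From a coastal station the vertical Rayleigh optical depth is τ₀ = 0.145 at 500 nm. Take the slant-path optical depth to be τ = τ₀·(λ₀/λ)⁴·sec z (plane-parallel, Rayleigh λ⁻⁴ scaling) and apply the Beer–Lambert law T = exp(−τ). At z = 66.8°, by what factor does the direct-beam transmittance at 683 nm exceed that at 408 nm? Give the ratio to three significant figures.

Airmass: sec 66.8° = 2.5384.
τ(683 nm) = 0.145 × (500/683)⁴ × 2.5384 = 0.145 × 0.2872 × 2.5384 = 0.1057.
τ(408 nm) = 0.145 × (500/408)⁴ × 2.5384 = 0.145 × 2.2555 × 2.5384 = 0.8302.
T(683)/T(408) = exp(τ_B − τ_A) = exp(0.7245) = 2.0636.

2.06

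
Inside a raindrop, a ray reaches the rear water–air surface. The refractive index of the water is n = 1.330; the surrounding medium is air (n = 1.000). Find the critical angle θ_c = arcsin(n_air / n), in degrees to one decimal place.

sin θ_c = n_air / n = 1.000 / 1.330 = 0.7519.
θ_c = arcsin(0.7519) = 48.75°.

48.8°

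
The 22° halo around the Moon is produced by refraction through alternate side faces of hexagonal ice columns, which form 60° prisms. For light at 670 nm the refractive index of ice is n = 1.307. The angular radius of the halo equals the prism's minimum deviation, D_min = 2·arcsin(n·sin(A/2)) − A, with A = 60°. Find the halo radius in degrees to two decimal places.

n·sin(A/2) = 1.307 × sin 30° = 1.307 × 0.5000 = 0.6535.
D_min = 2·arcsin(0.6535) − 60° = 2 × 40.806° − 60° = 21.612°.

21.61°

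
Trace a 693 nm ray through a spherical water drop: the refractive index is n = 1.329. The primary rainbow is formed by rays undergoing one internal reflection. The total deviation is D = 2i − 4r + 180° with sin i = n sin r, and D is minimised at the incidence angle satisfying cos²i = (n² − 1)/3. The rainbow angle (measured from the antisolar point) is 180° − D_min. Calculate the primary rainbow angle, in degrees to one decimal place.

cos²i = (1.76624 − 1)/3 = 0.25541; i = arccos(0.50538) = 59.643°.
sin r = sin 59.643°/1.329 = 0.64928; r = 40.487°.
D_min = 2·59.643° − 4·40.487° + 180° = 137.337°.
Rainbow angle = 180° − D_min = 42.663°.

42.7°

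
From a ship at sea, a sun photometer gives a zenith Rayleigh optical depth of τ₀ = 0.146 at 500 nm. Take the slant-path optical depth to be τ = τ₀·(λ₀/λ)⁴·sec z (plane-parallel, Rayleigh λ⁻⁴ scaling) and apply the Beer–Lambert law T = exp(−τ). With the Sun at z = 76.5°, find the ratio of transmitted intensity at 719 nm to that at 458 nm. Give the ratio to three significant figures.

Airmass: sec 76.5° = 4.2837.
τ(719 nm) = 0.146 × (500/719)⁴ × 4.2837 = 0.146 × 0.2339 × 4.2837 = 0.1463.
τ(458 nm) = 0.146 × (500/458)⁴ × 4.2837 = 0.146 × 1.4204 × 4.2837 = 0.8884.
T(719)/T(458) = exp(τ_B − τ_A) = exp(0.7421) = 2.1003.

2.10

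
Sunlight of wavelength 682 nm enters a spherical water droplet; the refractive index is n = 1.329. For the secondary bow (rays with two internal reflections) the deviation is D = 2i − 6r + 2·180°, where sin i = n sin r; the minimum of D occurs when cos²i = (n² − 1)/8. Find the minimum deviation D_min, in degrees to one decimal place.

229.8°

cos²i = (1.76624 − 1)/8 = 0.09578; i = arccos(0.30948) = 71.972°.
sin r = sin 71.972°/1.329 = 0.71550; r = 45.685°.
D_min = 2·71.972° − 6·45.685° + 360° = 229.837°.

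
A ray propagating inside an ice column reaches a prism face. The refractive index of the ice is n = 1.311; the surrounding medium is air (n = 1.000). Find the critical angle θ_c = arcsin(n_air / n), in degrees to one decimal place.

sin θ_c = n_air / n = 1.000 / 1.311 = 0.7628.
θ_c = arcsin(0.7628) = 49.71°.

49.7°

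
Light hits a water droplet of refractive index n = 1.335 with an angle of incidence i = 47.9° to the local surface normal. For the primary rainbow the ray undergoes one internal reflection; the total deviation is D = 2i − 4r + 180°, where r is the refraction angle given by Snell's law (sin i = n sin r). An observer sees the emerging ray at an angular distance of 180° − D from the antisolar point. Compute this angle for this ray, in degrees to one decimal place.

39.3°

sin r = sin 47.9° / 1.335 = 0.7420/1.335 = 0.5558; r = 33.76°.
D = 2·47.9° − 4·33.76° + 180° = 95.80° − 135.06° + 180° = 140.74°.
Angle from antisolar point = 180° − D = 39.26°.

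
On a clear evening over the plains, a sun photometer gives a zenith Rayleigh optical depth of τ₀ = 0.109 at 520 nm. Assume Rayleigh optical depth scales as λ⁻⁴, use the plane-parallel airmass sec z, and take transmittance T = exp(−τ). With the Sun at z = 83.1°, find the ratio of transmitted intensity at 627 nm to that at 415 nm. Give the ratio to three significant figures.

6.09

Airmass: sec 83.1° = 8.3238.
τ(627 nm) = 0.109 × (520/627)⁴ × 8.3238 = 0.109 × 0.4731 × 8.3238 = 0.4292.
τ(415 nm) = 0.109 × (520/415)⁴ × 8.3238 = 0.109 × 2.4650 × 8.3238 = 2.2365.
T(627)/T(415) = exp(τ_B − τ_A) = exp(1.8073) = 6.0938.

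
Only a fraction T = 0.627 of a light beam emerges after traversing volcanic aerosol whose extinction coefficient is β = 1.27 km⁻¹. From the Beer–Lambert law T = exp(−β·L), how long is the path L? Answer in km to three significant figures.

0.368 km

Beer–Lambert: T = exp(−βL) ⇒ L = −ln(T)/β = −ln(0.627)/1.27 = 0.4668/1.27 = 0.3676 km.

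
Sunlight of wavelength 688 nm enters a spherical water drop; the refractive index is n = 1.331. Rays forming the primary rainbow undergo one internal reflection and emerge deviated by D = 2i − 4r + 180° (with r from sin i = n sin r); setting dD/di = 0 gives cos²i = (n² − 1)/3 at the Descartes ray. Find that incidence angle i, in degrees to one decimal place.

59.5°

cos²i = (1.331² − 1)/3 = (1.77156 − 1)/3 = 0.25719.
cos i = 0.50714, so i = 59.527°.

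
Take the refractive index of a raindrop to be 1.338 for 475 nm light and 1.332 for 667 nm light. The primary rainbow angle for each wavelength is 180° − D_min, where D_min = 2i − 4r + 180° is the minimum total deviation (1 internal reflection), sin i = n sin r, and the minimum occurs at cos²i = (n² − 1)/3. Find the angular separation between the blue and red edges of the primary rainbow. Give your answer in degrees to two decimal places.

0.87°

At 475 nm (n = 1.338): cos²i = 0.26341 → i = 59.120°, r = 39.899°, D_min = 138.643°, rainbow angle = 41.357°.
At 667 nm (n = 1.332): cos²i = 0.25807 → i = 59.469°, r = 40.290°, D_min = 137.776°, rainbow angle = 42.224°.
Angular width = |41.357° − 42.224°| = 0.867°.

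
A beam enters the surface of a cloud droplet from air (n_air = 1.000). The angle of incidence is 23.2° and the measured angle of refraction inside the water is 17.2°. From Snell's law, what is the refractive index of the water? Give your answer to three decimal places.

1.332

n = sin θ_i / sin θ_r = sin 23.2° / sin 17.2° = 0.3939 / 0.2957 = 1.3322.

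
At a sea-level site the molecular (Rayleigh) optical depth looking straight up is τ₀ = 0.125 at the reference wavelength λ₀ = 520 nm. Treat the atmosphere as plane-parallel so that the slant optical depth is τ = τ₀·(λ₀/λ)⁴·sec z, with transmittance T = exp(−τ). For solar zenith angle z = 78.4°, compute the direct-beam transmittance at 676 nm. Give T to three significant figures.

0.804

sec 78.4° = 4.9732.
τ = 0.125 × (520/676)⁴ × 4.9732 = 0.125 × 0.3501 × 4.9732 = 0.2177.
T = exp(−0.2177) = 0.8044.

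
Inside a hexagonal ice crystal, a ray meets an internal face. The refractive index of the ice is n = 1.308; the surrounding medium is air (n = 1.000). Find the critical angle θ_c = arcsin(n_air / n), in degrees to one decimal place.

49.9°

sin θ_c = n_air / n = 1.000 / 1.308 = 0.7645.
θ_c = arcsin(0.7645) = 49.86°.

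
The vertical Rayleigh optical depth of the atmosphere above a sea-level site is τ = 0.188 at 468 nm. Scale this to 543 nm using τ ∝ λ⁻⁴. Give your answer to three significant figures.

τ(543 nm) = τ(468 nm) × (468/543)⁴ = 0.188 × (0.8619)⁴ = 0.188 × 0.5518 = 0.1037.

0.104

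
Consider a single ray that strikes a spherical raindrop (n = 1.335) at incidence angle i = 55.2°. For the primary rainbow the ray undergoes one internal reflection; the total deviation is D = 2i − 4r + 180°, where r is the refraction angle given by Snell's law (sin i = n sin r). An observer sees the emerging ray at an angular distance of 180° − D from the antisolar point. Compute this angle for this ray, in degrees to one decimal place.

sin r = sin 55.2° / 1.335 = 0.8211/1.335 = 0.6151; r = 37.96°.
D = 2·55.2° − 4·37.96° + 180° = 110.40° − 151.83° + 180° = 138.57°.
Angle from antisolar point = 180° − D = 41.43°.

41.4°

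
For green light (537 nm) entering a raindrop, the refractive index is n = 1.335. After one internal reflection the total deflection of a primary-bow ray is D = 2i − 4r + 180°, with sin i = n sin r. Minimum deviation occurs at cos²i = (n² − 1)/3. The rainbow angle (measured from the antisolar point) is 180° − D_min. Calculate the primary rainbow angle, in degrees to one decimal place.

cos²i = (1.78222 − 1)/3 = 0.26074; i = arccos(0.51063) = 59.294°.
sin r = sin 59.294°/1.335 = 0.64405; r = 40.094°.
D_min = 2·59.294° − 4·40.094° + 180° = 138.212°.
Rainbow angle = 180° − D_min = 41.788°.

41.8°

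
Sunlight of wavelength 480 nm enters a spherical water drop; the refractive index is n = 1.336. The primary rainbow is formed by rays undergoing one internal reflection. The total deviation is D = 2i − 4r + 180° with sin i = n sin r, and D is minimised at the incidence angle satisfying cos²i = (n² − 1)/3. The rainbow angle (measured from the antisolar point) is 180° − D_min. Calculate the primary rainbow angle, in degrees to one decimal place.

41.6°

cos²i = (1.78490 − 1)/3 = 0.26163; i = arccos(0.51150) = 59.236°.
sin r = sin 59.236°/1.336 = 0.64318; r = 40.029°.
D_min = 2·59.236° − 4·40.029° + 180° = 138.356°.
Rainbow angle = 180° − D_min = 41.644°.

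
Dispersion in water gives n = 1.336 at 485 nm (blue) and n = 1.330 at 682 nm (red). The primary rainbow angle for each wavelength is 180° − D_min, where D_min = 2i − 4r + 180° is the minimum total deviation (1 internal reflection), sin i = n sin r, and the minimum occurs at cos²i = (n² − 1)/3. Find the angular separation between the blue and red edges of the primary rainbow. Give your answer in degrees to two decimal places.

0.87°

At 485 nm (n = 1.336): cos²i = 0.26163 → i = 59.236°, r = 40.029°, D_min = 138.356°, rainbow angle = 41.644°.
At 682 nm (n = 1.330): cos²i = 0.25630 → i = 59.585°, r = 40.422°, D_min = 137.484°, rainbow angle = 42.516°.
Angular width = |41.644° − 42.516°| = 0.873°.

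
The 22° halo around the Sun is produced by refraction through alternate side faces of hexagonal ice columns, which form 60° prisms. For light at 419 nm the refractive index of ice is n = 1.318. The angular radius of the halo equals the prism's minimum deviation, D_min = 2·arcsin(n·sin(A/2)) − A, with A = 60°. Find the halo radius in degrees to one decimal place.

n·sin(A/2) = 1.318 × sin 30° = 1.318 × 0.5000 = 0.6590.
D_min = 2·arcsin(0.6590) − 60° = 2 × 41.224° − 60° = 22.447°.

22.4°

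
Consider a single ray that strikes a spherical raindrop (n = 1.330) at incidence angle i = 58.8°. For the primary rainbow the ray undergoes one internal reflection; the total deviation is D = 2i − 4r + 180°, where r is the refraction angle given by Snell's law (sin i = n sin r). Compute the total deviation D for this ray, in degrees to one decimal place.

137.5°

sin r = sin 58.8° / 1.330 = 0.8554/1.330 = 0.6431; r = 40.03°.
D = 2·58.8° − 4·40.03° + 180° = 117.60° − 160.10° + 180° = 137.50°.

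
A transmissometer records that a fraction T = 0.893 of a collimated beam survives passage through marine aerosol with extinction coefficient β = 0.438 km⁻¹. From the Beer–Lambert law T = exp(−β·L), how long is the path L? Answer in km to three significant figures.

Beer–Lambert: T = exp(−βL) ⇒ L = −ln(T)/β = −ln(0.893)/0.438 = 0.1132/0.438 = 0.2584 km.

0.258 km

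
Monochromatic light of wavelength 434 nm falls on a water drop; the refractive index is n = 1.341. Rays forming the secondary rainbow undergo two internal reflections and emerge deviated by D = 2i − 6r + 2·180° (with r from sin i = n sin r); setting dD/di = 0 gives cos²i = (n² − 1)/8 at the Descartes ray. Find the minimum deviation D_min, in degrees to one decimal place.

233.0°

cos²i = (1.79828 − 1)/8 = 0.09979; i = arccos(0.31589) = 71.586°.
sin r = sin 71.586°/1.341 = 0.70753; r = 45.034°.
D_min = 2·71.586° − 6·45.034° + 360° = 232.966°.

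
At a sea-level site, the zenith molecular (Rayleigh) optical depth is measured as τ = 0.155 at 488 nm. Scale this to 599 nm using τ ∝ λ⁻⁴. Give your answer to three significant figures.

τ(599 nm) = τ(488 nm) × (488/599)⁴ = 0.155 × (0.8147)⁴ = 0.155 × 0.4405 = 0.0683.

0.0683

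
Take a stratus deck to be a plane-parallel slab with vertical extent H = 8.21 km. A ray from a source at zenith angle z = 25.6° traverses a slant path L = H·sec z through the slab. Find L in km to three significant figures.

9.10 km

sec z = 1/cos 25.6° = 1.1089.
L = 8.21 × 1.1089 = 9.104 km.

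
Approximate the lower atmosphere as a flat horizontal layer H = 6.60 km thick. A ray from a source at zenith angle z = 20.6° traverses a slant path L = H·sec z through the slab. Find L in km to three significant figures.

7.05 km

sec z = 1/cos 20.6° = 1.0683.
L = 6.60 × 1.0683 = 7.051 km.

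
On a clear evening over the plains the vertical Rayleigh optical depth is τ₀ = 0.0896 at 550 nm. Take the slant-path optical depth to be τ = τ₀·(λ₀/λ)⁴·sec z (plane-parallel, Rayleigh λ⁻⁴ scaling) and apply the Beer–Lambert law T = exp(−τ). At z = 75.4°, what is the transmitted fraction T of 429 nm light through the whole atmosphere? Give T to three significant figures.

0.383

sec 75.4° = 3.9672.
τ = 0.0896 × (550/429)⁴ × 3.9672 = 0.0896 × 2.7016 × 3.9672 = 0.9603.
T = exp(−0.9603) = 0.3828.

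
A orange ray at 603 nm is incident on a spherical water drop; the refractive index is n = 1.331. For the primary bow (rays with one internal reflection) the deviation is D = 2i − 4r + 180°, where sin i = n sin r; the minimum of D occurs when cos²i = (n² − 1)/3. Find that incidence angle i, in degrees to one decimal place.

cos²i = (1.331² − 1)/3 = (1.77156 − 1)/3 = 0.25719.
cos i = 0.50714, so i = 59.527°.

59.5°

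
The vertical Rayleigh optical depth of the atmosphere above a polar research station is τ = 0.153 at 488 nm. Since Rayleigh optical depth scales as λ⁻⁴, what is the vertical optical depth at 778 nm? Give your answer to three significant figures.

0.0237

τ(778 nm) = τ(488 nm) × (488/778)⁴ = 0.153 × (0.6272)⁴ = 0.153 × 0.1548 = 0.0237.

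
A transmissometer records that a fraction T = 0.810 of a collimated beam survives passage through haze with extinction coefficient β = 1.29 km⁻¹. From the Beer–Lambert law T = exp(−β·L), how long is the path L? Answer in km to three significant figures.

0.163 km

Beer–Lambert: T = exp(−βL) ⇒ L = −ln(T)/β = −ln(0.810)/1.29 = 0.2107/1.29 = 0.1633 km.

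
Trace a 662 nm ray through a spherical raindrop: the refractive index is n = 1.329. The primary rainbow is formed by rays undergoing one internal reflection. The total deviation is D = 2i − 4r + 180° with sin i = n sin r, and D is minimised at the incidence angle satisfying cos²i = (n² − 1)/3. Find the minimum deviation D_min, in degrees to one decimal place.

137.3°

cos²i = (1.76624 − 1)/3 = 0.25541; i = arccos(0.50538) = 59.643°.
sin r = sin 59.643°/1.329 = 0.64928; r = 40.487°.
D_min = 2·59.643° − 4·40.487° + 180° = 137.337°.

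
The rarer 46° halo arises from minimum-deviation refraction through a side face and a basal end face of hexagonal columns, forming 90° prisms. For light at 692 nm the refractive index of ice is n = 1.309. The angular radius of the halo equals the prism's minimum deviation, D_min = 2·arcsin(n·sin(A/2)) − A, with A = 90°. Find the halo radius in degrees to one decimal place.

45.5°

n·sin(A/2) = 1.309 × sin 45° = 1.309 × 0.7071 = 0.9256.
D_min = 2·arcsin(0.9256) − 90° = 2 × 67.759° − 90° = 45.519°.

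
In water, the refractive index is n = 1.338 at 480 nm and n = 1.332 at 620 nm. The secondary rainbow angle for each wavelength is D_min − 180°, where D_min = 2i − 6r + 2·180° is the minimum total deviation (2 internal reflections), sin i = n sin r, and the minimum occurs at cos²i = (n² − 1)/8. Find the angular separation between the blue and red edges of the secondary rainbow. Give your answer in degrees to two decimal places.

1.56°

At 480 nm (n = 1.338): cos²i = 0.09878 → i = 71.682°, r = 45.195°, D_min = 232.193°, rainbow angle = 52.193°.
At 620 nm (n = 1.332): cos²i = 0.09678 → i = 71.875°, r = 45.520°, D_min = 230.628°, rainbow angle = 50.628°.
Angular width = |52.193° − 50.628°| = 1.564°.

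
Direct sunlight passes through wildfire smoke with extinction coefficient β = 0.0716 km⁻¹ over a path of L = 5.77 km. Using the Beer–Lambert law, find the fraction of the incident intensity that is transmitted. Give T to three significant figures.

τ = β·L = 0.0716 × 5.77 = 0.4131.
T = exp(−0.4131) = 0.6616.

0.662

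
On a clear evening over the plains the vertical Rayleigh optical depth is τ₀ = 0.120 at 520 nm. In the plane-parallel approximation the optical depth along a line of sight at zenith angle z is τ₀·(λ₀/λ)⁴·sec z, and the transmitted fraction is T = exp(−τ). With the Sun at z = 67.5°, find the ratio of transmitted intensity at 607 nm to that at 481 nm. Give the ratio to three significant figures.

Airmass: sec 67.5° = 2.6131.
τ(607 nm) = 0.120 × (520/607)⁴ × 2.6131 = 0.120 × 0.5386 × 2.6131 = 0.1689.
τ(481 nm) = 0.120 × (520/481)⁴ × 2.6131 = 0.120 × 1.3659 × 2.6131 = 0.4283.
T(607)/T(481) = exp(τ_B − τ_A) = exp(0.2594) = 1.2962.

1.30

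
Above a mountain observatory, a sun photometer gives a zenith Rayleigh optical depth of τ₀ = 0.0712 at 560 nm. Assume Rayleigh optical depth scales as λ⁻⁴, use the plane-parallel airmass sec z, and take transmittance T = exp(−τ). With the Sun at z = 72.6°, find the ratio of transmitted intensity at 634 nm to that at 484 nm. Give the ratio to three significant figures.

Airmass: sec 72.6° = 3.3440.
τ(634 nm) = 0.0712 × (560/634)⁴ × 3.3440 = 0.0712 × 0.6087 × 3.3440 = 0.1449.
τ(484 nm) = 0.0712 × (560/484)⁴ × 3.3440 = 0.0712 × 1.7921 × 3.3440 = 0.4267.
T(634)/T(484) = exp(τ_B − τ_A) = exp(0.2818) = 1.3255.

1.33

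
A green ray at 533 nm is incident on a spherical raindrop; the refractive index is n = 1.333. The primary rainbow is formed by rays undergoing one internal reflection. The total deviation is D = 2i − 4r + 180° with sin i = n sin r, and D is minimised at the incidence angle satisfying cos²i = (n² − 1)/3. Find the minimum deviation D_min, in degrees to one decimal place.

cos²i = (1.77689 − 1)/3 = 0.25896; i = arccos(0.50888) = 59.410°.
sin r = sin 59.410°/1.333 = 0.64579; r = 40.225°.
D_min = 2·59.410° − 4·40.225° + 180° = 137.922°.

137.9°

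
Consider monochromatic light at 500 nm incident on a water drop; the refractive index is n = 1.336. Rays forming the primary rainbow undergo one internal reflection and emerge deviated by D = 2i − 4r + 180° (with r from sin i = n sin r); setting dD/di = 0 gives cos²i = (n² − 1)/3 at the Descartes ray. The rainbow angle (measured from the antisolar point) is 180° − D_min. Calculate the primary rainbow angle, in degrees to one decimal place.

cos²i = (1.78490 − 1)/3 = 0.26163; i = arccos(0.51150) = 59.236°.
sin r = sin 59.236°/1.336 = 0.64318; r = 40.029°.
D_min = 2·59.236° − 4·40.029° + 180° = 138.356°.
Rainbow angle = 180° − D_min = 41.644°.

41.6°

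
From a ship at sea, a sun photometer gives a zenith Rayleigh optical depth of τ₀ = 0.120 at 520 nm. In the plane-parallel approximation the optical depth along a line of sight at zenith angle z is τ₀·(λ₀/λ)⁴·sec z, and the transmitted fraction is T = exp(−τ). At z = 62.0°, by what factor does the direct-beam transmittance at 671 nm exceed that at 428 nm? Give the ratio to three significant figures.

1.59

Airmass: sec 62.0° = 2.1301.
τ(671 nm) = 0.120 × (520/671)⁴ × 2.1301 = 0.120 × 0.3607 × 2.1301 = 0.0922.
τ(428 nm) = 0.120 × (520/428)⁴ × 2.1301 = 0.120 × 2.1789 × 2.1301 = 0.5569.
T(671)/T(428) = exp(τ_B − τ_A) = exp(0.4647) = 1.5916.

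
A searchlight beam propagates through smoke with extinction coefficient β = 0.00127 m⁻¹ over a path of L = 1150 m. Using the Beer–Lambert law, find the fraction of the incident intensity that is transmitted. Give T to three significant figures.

0.232

τ = β·L = 0.00127 × 1150 = 1.4605.
T = exp(−1.4605) = 0.2321.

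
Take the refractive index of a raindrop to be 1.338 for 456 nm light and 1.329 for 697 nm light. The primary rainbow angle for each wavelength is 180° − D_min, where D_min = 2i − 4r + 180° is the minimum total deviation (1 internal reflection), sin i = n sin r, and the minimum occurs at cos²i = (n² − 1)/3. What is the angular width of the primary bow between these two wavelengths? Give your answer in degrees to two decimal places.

At 456 nm (n = 1.338): cos²i = 0.26341 → i = 59.120°, r = 39.899°, D_min = 138.643°, rainbow angle = 41.357°.
At 697 nm (n = 1.329): cos²i = 0.25541 → i = 59.643°, r = 40.487°, D_min = 137.337°, rainbow angle = 42.663°.
Angular width = |41.357° − 42.663°| = 1.307°.

1.31°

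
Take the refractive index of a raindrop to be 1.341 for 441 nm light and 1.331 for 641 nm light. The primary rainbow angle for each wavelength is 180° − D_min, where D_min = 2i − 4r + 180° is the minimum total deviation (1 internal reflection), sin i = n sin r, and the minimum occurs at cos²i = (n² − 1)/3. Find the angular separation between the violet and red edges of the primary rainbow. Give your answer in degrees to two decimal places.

At 441 nm (n = 1.341): cos²i = 0.26609 → i = 58.946°, r = 39.705°, D_min = 139.071°, rainbow angle = 40.929°.
At 641 nm (n = 1.331): cos²i = 0.25719 → i = 59.527°, r = 40.356°, D_min = 137.630°, rainbow angle = 42.370°.
Angular width = |40.929° − 42.370°| = 1.441°.

1.44°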